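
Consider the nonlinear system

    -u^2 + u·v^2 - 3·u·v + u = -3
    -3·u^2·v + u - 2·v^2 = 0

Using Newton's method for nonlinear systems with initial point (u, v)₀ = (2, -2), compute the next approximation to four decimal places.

At (2, -2): F = (21.0000, 18.0000).
Jacobian J = [[-2·u + v^2 - 3·v + 1, 2·u·v - 3·u], [-6·u·v + 1, -3·u^2 - 4·v]].
At the point, J = [[7.0000, -14.0000], [25.0000, -4.0000]] (det J = 322.0000).
Solving J·Δ = −F gives Δ = (-0.5217, 1.2391).
Then the next iterate is (u, v)₁ = (1.4783, -0.7609).

(1.4783, -0.7609)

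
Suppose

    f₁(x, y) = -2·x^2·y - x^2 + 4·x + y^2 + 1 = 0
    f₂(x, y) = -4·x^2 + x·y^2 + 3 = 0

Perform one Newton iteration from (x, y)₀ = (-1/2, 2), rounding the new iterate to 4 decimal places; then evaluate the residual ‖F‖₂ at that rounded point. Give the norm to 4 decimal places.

0.1146

At (-1/2, 2): F = (1.7500, 0.0000).
Jacobian J = [[-4·x·y - 2·x + 4, -2·x^2 + 2·y], [-8·x + y^2, 2·x·y]].
At the point, J = [[9.0000, 3.5000], [8.0000, -2.0000]] (det J = -46.0000).
Solving J·Δ = −F gives Δ = (-0.0761, -0.3043).
Then the next iterate is (x, y)₁ = (-0.5761, 1.6957).
Re-evaluating at (-0.5761, 1.6957): F = (0.113531, 0.015918), so ‖F‖₂ = 0.1146.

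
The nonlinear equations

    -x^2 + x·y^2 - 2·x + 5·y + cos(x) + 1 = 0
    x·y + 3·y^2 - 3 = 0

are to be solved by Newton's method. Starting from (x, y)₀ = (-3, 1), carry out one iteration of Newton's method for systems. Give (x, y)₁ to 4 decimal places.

At (-3, 1): F = (-0.989992, -3.0000).
Jacobian J = [[-2·x + y^2 - sin(x) - 2, 2·x·y + 5], [y, x + 6·y]].
At the point, J = [[5.141120, -1.0000], [1.0000, 3.0000]] (det J = 16.423360).
Solving J·Δ = −F gives Δ = (0.3635, 0.8788).
Then the next iterate is (x, y)₁ = (-2.6365, 1.8788).

(-2.6365, 1.8788)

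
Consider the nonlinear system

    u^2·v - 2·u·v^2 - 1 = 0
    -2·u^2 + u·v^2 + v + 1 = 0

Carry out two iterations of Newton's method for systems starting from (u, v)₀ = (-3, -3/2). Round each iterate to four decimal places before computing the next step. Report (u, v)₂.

At (-3, -3/2): F = (-1.0000, -25.2500).
Jacobian J = [[2·u·v - 2·v^2, u^2 - 4·u·v], [-4·u + v^2, 2·u·v + 1]].
At the point, J = [[4.5000, -9.0000], [14.2500, 10.0000]] (det J = 173.2500).
Solving J·Δ = −F gives Δ = (1.3694, 0.5736).
Then the next iterate is (u, v)₁ = (-1.6306, -0.9264).
Round to (-1.6306, -0.9264) and repeat: F = (-0.664347, -6.643521), J = [[1.304742, -3.383495], [7.380617, 4.021176]].
Δ = (0.8323, 0.1246), so (u, v)₂ = (-0.7983, -0.8018).

(-0.7983, -0.8018)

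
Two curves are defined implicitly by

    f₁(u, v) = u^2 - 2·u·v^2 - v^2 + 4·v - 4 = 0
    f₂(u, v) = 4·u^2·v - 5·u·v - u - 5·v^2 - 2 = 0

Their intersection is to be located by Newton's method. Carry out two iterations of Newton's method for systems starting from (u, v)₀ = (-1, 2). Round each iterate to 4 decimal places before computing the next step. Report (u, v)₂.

(-0.7005, 0.8432)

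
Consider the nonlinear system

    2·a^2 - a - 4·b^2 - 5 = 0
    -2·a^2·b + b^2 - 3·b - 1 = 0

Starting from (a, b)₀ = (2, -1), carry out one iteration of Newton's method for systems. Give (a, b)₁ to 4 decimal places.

(1.6839, -0.3484)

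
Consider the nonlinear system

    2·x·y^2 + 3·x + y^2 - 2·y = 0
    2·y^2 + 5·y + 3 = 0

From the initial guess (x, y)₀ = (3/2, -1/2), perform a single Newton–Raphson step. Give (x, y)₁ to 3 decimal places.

At (3/2, -1/2): F = (6.500, 1.000).
Jacobian J = [[2·y^2 + 3, 4·x·y + 2·y - 2], [0, 4·y + 5]].
At the point, J = [[3.500, -6.000], [0.000, 3.000]] (det J = 10.500).
Solving J·Δ = −F gives Δ = (-2.429, -0.333).
Then the next iterate is (x, y)₁ = (-0.929, -0.833).

(-0.929, -0.833)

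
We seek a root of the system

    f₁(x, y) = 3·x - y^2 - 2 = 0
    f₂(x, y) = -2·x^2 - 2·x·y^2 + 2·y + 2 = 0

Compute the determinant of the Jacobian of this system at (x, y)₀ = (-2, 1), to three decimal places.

42.000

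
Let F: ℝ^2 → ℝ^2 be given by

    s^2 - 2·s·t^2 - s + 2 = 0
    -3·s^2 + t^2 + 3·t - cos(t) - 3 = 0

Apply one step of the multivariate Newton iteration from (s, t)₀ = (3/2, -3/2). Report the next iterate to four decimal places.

At (3/2, -3/2): F = (-4.0000, -12.070737).
Jacobian J = [[2·s - 2·t^2 - 1, -4·s·t], [-6·s, 2·t + sin(t) + 3]].
At the point, J = [[-2.5000, 9.0000], [-9.0000, -0.997495]] (det J = 83.493737).
Solving J·Δ = −F gives Δ = (-1.3489, 0.0697).
Then the next iterate is (s, t)₁ = (0.1511, -1.4303).

(0.1511, -1.4303)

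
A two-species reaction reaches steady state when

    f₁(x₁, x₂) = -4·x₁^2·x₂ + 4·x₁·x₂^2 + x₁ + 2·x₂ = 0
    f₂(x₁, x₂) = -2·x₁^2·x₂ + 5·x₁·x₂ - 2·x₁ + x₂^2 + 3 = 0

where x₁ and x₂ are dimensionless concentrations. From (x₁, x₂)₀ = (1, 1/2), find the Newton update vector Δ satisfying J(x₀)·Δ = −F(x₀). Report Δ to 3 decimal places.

(-0.300, -0.800)

At (1, 1/2): F = (1.000, 2.750).
Jacobian J = [[-8·x₁·x₂ + 4·x₂^2 + 1, -4·x₁^2 + 8·x₁·x₂ + 2], [-4·x₁·x₂ + 5·x₂ - 2, -2·x₁^2 + 5·x₁ + 2·x₂]].
At the point, J = [[-2.000, 2.000], [-1.500, 4.000]] (det J = -5.000).
Solving J·Δ = −F gives Δ = (-0.300, -0.800).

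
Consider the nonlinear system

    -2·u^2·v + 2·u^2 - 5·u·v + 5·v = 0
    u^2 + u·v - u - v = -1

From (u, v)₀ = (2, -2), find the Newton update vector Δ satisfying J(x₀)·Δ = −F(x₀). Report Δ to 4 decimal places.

At (2, -2): F = (34.0000, 1.0000).
Jacobian J = [[-4·u·v + 4·u - 5·v, -2·u^2 - 5·u + 5], [2·u + v - 1, u - 1]].
At the point, J = [[34.0000, -13.0000], [1.0000, 1.0000]] (det J = 47.0000).
Solving J·Δ = −F gives Δ = (-1.0000, 0.0000).

(-1.0000, 0.0000)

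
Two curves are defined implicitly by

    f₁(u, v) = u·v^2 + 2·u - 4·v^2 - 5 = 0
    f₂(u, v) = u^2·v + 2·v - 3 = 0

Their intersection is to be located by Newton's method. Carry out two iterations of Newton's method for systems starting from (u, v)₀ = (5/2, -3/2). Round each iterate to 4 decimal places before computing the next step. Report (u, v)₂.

(2.2380, 0.5770)

At (5/2, -3/2): F = (-3.3750, -15.3750).
Jacobian J = [[v^2 + 2, 2·u·v - 8·v], [2·u·v, u^2 + 2]].
At the point, J = [[4.2500, 4.5000], [-7.5000, 8.2500]] (det J = 68.8125).
Solving J·Δ = −F gives Δ = (-0.6008, 1.3174).
Then the next iterate is (u, v)₁ = (1.8992, -0.1826).
Round to (1.8992, -0.1826) and repeat: F = (-1.271646, -4.023831), J = [[2.033343, 0.767212], [-0.693588, 5.606961]].
Δ = (0.3388, 0.7596), so (u, v)₂ = (2.2380, 0.5770).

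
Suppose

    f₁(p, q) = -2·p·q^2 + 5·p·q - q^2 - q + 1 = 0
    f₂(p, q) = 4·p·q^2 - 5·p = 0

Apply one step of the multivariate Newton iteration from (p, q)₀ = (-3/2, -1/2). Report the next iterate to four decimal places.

At (-3/2, -1/2): F = (5.7500, 6.0000).
Jacobian J = [[-2·q^2 + 5·q, -4·p·q + 5·p - 2·q - 1], [4·q^2 - 5, 8·p·q]].
At the point, J = [[-3.0000, -10.5000], [-4.0000, 6.0000]] (det J = -60.0000).
Solving J·Δ = −F gives Δ = (1.6250, 0.0833).
Then the next iterate is (p, q)₁ = (0.1250, -0.4167).

(0.1250, -0.4167)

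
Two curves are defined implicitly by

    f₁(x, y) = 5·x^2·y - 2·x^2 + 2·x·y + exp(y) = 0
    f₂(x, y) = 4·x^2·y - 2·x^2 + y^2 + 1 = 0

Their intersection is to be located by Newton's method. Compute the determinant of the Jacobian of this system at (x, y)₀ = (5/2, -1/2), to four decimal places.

J = [[10·x·y - 4·x + 2·y, 5·x^2 + 2·x + exp(y)], [8·x·y - 4·x, 4·x^2 + 2·y]].
At the point, J = [[-23.5000, 36.856531], [-20.0000, 24.0000]].
det J = 173.1306.

173.1306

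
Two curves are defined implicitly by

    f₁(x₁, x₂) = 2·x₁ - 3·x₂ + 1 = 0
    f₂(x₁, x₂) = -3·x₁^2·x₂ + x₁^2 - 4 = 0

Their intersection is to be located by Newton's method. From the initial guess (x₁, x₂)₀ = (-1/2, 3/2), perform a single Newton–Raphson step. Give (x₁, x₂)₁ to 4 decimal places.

At (-1/2, 3/2): F = (-4.5000, -4.8750).
Jacobian J = [[2, -3], [-6·x₁·x₂ + 2·x₁, -3·x₁^2]].
At the point, J = [[2.0000, -3.0000], [3.5000, -0.7500]] (det J = 9.0000).
Solving J·Δ = −F gives Δ = (1.2500, -0.6667).
Then the next iterate is (x₁, x₂)₁ = (0.7500, 0.8333).

(0.7500, 0.8333)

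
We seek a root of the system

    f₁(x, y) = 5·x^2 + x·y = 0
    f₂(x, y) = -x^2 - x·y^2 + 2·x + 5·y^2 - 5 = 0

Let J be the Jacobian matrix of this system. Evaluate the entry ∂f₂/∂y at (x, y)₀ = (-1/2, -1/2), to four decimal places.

-5.5000

∂f₂/∂y = -2·x·y + 10·y.
At (-1/2, -1/2) this is -5.5000.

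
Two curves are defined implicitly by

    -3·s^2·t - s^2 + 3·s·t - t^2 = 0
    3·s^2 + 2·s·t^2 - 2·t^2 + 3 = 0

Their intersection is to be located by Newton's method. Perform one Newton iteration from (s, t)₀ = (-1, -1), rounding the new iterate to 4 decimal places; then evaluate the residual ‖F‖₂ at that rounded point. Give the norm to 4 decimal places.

At (-1, -1): F = (4.0000, 2.0000).
Jacobian J = [[-6·s·t - 2·s + 3·t, -3·s^2 + 3·s - 2·t], [6·s + 2·t^2, 4·s·t - 4·t]].
At the point, J = [[-7.0000, -4.0000], [-4.0000, 8.0000]] (det J = -72.0000).
Solving J·Δ = −F gives Δ = (0.5556, 0.0278).
Then the next iterate is (s, t)₁ = (-0.4444, -0.9722).
Re-evaluating at (-0.4444, -0.9722): F = (0.729476, 0.862059), so ‖F‖₂ = 1.1293.

1.1293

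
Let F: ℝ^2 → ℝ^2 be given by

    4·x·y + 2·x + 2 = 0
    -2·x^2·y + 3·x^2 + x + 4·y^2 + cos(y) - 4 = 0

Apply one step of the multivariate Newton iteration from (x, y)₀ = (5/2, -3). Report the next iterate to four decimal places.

(1.8637, -1.3363)

At (5/2, -3): F = (-23.0000, 89.760008).
Jacobian J = [[4·y + 2, 4·x], [-4·x·y + 6·x + 1, -2·x^2 + 8·y - sin(y)]].
At the point, J = [[-10.0000, 10.0000], [46.0000, -36.358880]] (det J = -96.411200).
Solving J·Δ = −F gives Δ = (-0.6363, 1.6637).
Then the next iterate is (x, y)₁ = (1.8637, -1.3363).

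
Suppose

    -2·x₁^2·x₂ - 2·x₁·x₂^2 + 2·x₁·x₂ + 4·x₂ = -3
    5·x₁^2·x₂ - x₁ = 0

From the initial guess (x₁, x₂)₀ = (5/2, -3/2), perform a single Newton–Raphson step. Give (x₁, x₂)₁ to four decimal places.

At (5/2, -3/2): F = (-3.0000, -49.3750).
Jacobian J = [[-4·x₁·x₂ - 2·x₂^2 + 2·x₂, -2·x₁^2 - 4·x₁·x₂ + 2·x₁ + 4], [10·x₁·x₂ - 1, 5·x₁^2]].
At the point, J = [[7.5000, 11.5000], [-38.5000, 31.2500]] (det J = 677.1250).
Solving J·Δ = −F gives Δ = (-0.7001, 0.7175).
Then the next iterate is (x₁, x₂)₁ = (1.7999, -0.7825).

(1.7999, -0.7825)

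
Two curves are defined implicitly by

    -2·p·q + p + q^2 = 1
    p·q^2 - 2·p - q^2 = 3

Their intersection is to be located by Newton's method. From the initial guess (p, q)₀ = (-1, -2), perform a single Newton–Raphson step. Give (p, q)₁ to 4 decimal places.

(-0.2273, -1.0682)

At (-1, -2): F = (-2.0000, -9.0000).
Jacobian J = [[-2·q + 1, -2·p + 2·q], [q^2 - 2, 2·p·q - 2·q]].
At the point, J = [[5.0000, -2.0000], [2.0000, 8.0000]] (det J = 44.0000).
Solving J·Δ = −F gives Δ = (0.7727, 0.9318).
Then the next iterate is (p, q)₁ = (-0.2273, -1.0682).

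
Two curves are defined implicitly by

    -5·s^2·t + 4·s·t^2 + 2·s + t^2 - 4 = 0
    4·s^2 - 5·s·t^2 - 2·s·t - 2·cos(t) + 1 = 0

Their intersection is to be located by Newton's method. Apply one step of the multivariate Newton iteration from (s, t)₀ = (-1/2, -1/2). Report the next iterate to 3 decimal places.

(4.502, -8.996)

At (-1/2, -1/2): F = (-4.625, 0.36983).
Jacobian J = [[-10·s·t + 4·t^2 + 2, -5·s^2 + 8·s·t + 2·t], [8·s - 5·t^2 - 2·t, -10·s·t - 2·s + 2·sin(t)]].
At the point, J = [[0.500, -0.250], [-4.250, -2.45885]] (det J = -2.29193).
Solving J·Δ = −F gives Δ = (5.002, -8.496).
Then the next iterate is (s, t)₁ = (4.502, -8.996).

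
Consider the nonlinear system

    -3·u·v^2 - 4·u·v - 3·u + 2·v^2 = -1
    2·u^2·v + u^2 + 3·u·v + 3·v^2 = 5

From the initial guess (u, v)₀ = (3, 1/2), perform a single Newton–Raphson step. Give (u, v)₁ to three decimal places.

At (3, 1/2): F = (-15.750, 18.250).
Jacobian J = [[-3·v^2 - 4·v - 3, -6·u·v - 4·u + 4·v], [4·u·v + 2·u + 3·v, 2·u^2 + 3·u + 6·v]].
At the point, J = [[-5.750, -19.000], [13.500, 30.000]] (det J = 84.000).
Solving J·Δ = −F gives Δ = (1.497, -1.282).
Then the next iterate is (u, v)₁ = (4.497, -0.782).

(4.497, -0.782)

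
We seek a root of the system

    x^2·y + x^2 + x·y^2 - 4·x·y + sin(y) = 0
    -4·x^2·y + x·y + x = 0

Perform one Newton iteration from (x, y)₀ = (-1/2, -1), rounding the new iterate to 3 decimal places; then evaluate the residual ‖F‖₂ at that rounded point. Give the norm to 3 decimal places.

1.191

At (-1/2, -1): F = (-3.34147, 1.000).
Jacobian J = [[2·x·y + 2·x + y^2 - 4·y, x^2 + 2·x·y - 4·x + cos(y)], [-8·x·y + y + 1, -4·x^2 + x]].
At the point, J = [[5.000, 3.79030], [-4.000, -1.500]] (det J = 7.66121).
Solving J·Δ = −F gives Δ = (-0.159, 1.092).
Then the next iterate is (x, y)₁ = (-0.659, 0.092).
Re-evaluating at (-0.659, 0.092): F = (0.80304, -0.87944), so ‖F‖₂ = 1.191.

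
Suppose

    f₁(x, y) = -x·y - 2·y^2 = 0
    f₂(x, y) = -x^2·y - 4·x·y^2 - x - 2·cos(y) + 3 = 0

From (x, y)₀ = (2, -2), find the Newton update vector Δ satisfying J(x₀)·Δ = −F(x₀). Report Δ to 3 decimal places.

At (2, -2): F = (-4.000, -22.16771).
Jacobian J = [[-y, -x - 4·y], [-2·x·y - 4·y^2 - 1, -x^2 - 8·x·y + 2·sin(y)]].
At the point, J = [[2.000, 6.000], [-9.000, 26.18141]] (det J = 106.36281).
Solving J·Δ = −F gives Δ = (-0.266, 0.755).

(-0.266, 0.755)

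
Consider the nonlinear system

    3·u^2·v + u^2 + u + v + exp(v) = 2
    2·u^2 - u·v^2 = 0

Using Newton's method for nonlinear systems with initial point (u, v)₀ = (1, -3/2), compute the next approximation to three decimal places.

(0.359, -1.043)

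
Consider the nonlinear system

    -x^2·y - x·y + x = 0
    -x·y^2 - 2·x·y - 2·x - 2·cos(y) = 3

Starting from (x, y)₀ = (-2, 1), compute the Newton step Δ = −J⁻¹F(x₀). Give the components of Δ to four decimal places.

(0.9360, -0.1280)

At (-2, 1): F = (-4.0000, 5.919395).
Jacobian J = [[-2·x·y - y + 1, -x^2 - x], [-y^2 - 2·y - 2, -2·x·y - 2·x + 2·sin(y)]].
At the point, J = [[4.0000, -2.0000], [-5.0000, 9.682942]] (det J = 28.731768).
Solving J·Δ = −F gives Δ = (0.9360, -0.1280).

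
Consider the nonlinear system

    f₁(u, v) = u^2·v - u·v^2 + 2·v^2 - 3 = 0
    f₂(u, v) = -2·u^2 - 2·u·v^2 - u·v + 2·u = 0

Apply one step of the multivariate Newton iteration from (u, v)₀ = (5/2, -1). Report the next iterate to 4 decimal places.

At (5/2, -1): F = (-9.7500, -10.0000).
Jacobian J = [[2·u·v - v^2, u^2 - 2·u·v + 4·v], [-4·u - 2·v^2 - v + 2, -4·u·v - u]].
At the point, J = [[-6.0000, 7.2500], [-9.0000, 7.5000]] (det J = 20.2500).
Solving J·Δ = −F gives Δ = (0.0309, 1.3704).
Then the next iterate is (u, v)₁ = (2.5309, 0.3704).

(2.5309, 0.3704)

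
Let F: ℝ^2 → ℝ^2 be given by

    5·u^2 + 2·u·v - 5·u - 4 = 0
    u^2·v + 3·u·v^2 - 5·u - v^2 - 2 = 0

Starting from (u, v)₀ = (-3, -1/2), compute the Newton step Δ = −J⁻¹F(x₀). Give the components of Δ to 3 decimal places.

At (-3, -1/2): F = (59.000, 6.000).
Jacobian J = [[10·u + 2·v - 5, 2·u], [2·u·v + 3·v^2 - 5, u^2 + 6·u·v - 2·v]].
At the point, J = [[-36.000, -6.000], [-1.250, 19.000]] (det J = -691.500).
Solving J·Δ = −F gives Δ = (1.673, -0.206).

(1.673, -0.206)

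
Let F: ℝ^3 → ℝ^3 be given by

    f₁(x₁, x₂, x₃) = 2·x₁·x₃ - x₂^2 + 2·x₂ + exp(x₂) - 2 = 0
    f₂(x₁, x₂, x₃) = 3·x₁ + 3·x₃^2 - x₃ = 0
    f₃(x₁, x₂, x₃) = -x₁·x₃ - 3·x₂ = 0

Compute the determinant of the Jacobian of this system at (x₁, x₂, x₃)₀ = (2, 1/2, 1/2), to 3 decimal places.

-16.756

J = [[2·x₃, -2·x₂ + exp(x₂) + 2, 2·x₁], [3, 0, 6·x₃ - 1], [-x₃, -3, -x₁]].
At the point, J = [[1.000, 2.64872, 4.000], [3.000, 0.000, 2.000], [-0.500, -3.000, -2.000]].
det J = -16.756.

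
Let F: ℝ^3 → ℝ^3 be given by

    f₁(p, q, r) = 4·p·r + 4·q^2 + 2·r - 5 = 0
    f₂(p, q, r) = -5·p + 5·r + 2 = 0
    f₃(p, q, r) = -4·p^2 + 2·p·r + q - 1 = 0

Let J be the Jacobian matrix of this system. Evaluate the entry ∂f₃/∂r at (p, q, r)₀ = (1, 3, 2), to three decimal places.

2.000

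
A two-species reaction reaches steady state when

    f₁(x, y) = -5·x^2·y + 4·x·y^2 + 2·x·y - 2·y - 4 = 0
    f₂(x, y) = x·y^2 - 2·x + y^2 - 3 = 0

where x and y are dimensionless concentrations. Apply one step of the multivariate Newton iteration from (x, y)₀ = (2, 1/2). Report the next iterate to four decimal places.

(-0.3012, 1.2410)

At (2, 1/2): F = (-11.0000, -6.2500).
Jacobian J = [[-10·x·y + 4·y^2 + 2·y, -5·x^2 + 8·x·y + 2·x - 2], [y^2 - 2, 2·x·y + 2·y]].
At the point, J = [[-8.0000, -10.0000], [-1.7500, 3.0000]] (det J = -41.5000).
Solving J·Δ = −F gives Δ = (-2.3012, 0.7410).
Then the next iterate is (x, y)₁ = (-0.3012, 1.2410).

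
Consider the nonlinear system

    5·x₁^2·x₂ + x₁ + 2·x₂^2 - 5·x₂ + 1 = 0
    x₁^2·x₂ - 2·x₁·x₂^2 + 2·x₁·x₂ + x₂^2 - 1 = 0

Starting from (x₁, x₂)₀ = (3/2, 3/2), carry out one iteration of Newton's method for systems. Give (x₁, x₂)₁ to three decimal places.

At (3/2, 3/2): F = (16.375, 2.375).
Jacobian J = [[10·x₁·x₂ + 1, 5·x₁^2 + 4·x₂ - 5], [2·x₁·x₂ - 2·x₂^2 + 2·x₂, x₁^2 - 4·x₁·x₂ + 2·x₁ + 2·x₂]].
At the point, J = [[23.500, 12.250], [3.000, -0.750]] (det J = -54.375).
Solving J·Δ = −F gives Δ = (-0.761, 0.123).
Then the next iterate is (x₁, x₂)₁ = (0.739, 1.623).

(0.739, 1.623)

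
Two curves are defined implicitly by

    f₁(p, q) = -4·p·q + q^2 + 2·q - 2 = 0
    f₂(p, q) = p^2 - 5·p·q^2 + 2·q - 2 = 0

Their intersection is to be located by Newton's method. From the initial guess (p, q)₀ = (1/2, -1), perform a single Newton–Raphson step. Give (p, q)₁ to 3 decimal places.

(1.475, 0.450)

At (1/2, -1): F = (-1.000, -6.250).
Jacobian J = [[-4·q, -4·p + 2·q + 2], [2·p - 5·q^2, -10·p·q + 2]].
At the point, J = [[4.000, -2.000], [-4.000, 7.000]] (det J = 20.000).
Solving J·Δ = −F gives Δ = (0.975, 1.450).
Then the next iterate is (p, q)₁ = (1.475, 0.450).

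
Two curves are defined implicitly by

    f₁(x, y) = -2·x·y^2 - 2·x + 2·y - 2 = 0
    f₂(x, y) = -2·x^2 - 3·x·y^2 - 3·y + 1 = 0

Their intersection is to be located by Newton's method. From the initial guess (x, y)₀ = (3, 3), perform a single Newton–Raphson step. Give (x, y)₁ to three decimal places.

At (3, 3): F = (-56.000, -107.000).
Jacobian J = [[-2·y^2 - 2, -4·x·y + 2], [-4·x - 3·y^2, -6·x·y - 3]].
At the point, J = [[-20.000, -34.000], [-39.000, -57.000]] (det J = -186.000).
Solving J·Δ = −F gives Δ = (-2.398, -0.237).
Then the next iterate is (x, y)₁ = (0.602, 2.763).

(0.602, 2.763)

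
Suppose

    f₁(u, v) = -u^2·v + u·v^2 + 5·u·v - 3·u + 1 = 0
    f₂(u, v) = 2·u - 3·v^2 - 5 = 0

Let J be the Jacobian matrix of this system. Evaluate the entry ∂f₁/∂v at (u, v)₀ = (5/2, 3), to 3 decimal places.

∂f₁/∂v = -u^2 + 2·u·v + 5·u.
At (5/2, 3) this is 21.250.

21.250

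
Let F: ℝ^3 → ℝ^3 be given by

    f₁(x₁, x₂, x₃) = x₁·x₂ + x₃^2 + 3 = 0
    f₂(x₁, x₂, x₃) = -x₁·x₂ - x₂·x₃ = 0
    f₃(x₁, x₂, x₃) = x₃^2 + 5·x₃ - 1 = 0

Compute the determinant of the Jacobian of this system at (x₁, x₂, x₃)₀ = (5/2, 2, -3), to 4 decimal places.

J = [[x₂, x₁, 2·x₃], [-x₂, -x₁ - x₃, -x₂], [0, 0, 2·x₃ + 5]].
At the point, J = [[2.0000, 2.5000, -6.0000], [-2.0000, 0.5000, -2.0000], [0.0000, 0.0000, -1.0000]].
det J = -6.0000.

-6.0000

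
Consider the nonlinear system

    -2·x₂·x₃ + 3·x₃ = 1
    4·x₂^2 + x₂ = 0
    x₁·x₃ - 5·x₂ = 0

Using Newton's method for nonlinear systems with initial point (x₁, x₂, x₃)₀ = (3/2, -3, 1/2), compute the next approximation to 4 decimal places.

At (3/2, -3, 1/2): F = (3.5000, 33.0000, 15.7500).
Jacobian J = [[0, -2·x₃, -2·x₂ + 3], [0, 8·x₂ + 1, 0], [x₃, -5, x₁]].
At the point, J = [[0.0000, -1.0000, 9.0000], [0.0000, -23.0000, 0.0000], [0.5000, -5.0000, 1.5000]] (det J = 103.5000).
Solving J·Δ = −F gives Δ = (-16.4638, 1.4348, -0.2295).
Then the next iterate is (x₁, x₂, x₃)₁ = (-14.9638, -1.5652, 0.2705).

(-14.9638, -1.5652, 0.2705)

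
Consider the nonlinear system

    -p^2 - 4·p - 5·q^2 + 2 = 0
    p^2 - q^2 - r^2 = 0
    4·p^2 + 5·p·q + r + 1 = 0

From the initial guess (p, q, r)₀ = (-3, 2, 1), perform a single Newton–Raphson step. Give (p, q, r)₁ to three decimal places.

At (-3, 2, 1): F = (-15.000, 4.000, 8.000).
Jacobian J = [[-2·p - 4, -10·q, 0], [2·p, -2·q, -2·r], [8·p + 5·q, 5·p, 1]].
At the point, J = [[2.000, -20.000, 0.000], [-6.000, -4.000, -2.000], [-14.000, -15.000, 1.000]] (det J = -748.000).
Solving J·Δ = −F gives Δ = (1.217, -0.628, -0.393).
Then the next iterate is (p, q, r)₁ = (-1.783, 1.372, 0.607).

(-1.783, 1.372, 0.607)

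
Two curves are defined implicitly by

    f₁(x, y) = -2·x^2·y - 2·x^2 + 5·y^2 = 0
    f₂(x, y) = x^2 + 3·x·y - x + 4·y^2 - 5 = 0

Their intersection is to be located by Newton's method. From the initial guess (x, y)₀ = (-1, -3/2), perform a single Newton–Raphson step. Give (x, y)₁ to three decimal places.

At (-1, -3/2): F = (12.250, 10.500).
Jacobian J = [[-4·x·y - 4·x, -2·x^2 + 10·y], [2·x + 3·y - 1, 3·x + 8·y]].
At the point, J = [[-2.000, -17.000], [-7.500, -15.000]] (det J = -97.500).
Solving J·Δ = −F gives Δ = (-0.054, 0.727).
Then the next iterate is (x, y)₁ = (-1.054, -0.773).

(-1.054, -0.773)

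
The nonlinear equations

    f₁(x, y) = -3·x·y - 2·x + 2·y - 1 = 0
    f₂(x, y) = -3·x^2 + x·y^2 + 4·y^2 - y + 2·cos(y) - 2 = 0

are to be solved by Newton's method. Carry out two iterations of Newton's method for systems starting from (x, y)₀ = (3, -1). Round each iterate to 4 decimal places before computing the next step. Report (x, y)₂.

At (3, -1): F = (0.0000, -19.919395).
Jacobian J = [[-3·y - 2, -3·x + 2], [-6·x + y^2, 2·x·y + 8·y - 2·sin(y) - 1]].
At the point, J = [[1.0000, -7.0000], [-17.0000, -13.317058]] (det J = -132.317058).
Solving J·Δ = −F gives Δ = (-1.0538, -0.1505).
Then the next iterate is (x, y)₁ = (1.9462, -1.1505).
Round to (1.9462, -1.1505) and repeat: F = (-0.476091, -3.525832), J = [[1.4515, -3.8386], [-10.353550, -12.856270]].
Δ = (-0.1269, -0.1720), so (x, y)₂ = (1.8193, -1.3225).

(1.8193, -1.3225)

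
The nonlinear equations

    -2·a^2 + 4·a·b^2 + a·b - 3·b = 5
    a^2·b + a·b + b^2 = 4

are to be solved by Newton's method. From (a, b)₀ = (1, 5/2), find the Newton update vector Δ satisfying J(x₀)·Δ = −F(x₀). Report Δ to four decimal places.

At (1, 5/2): F = (13.0000, 7.2500).
Jacobian J = [[-4·a + 4·b^2 + b, 8·a·b + a - 3], [2·a·b + b, a^2 + a + 2·b]].
At the point, J = [[23.5000, 18.0000], [7.5000, 7.0000]] (det J = 29.5000).
Solving J·Δ = −F gives Δ = (1.3390, -2.4703).

(1.3390, -2.4703)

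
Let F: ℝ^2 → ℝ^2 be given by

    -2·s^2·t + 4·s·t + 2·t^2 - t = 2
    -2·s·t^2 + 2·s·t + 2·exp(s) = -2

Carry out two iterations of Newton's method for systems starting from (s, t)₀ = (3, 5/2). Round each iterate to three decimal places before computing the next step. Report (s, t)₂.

At (3, 5/2): F = (-7.000, 19.67107).
Jacobian J = [[-4·s·t + 4·t, -2·s^2 + 4·s + 4·t - 1], [-2·t^2 + 2·t + 2·exp(s), -4·s·t + 2·s]].
At the point, J = [[-20.000, 3.000], [32.67107, -24.000]] (det J = 381.98678).
Solving J·Δ = −F gives Δ = (-0.285, 0.431).
Then the next iterate is (s, t)₁ = (2.715, 2.931).
Round to (2.715, 2.931) and repeat: F = (0.87106, 1.47672), J = [[-20.10666, 6.84155], [18.88970, -26.40066]].
Δ = (0.082, 0.115), so (s, t)₂ = (2.797, 3.046).

(2.797, 3.046)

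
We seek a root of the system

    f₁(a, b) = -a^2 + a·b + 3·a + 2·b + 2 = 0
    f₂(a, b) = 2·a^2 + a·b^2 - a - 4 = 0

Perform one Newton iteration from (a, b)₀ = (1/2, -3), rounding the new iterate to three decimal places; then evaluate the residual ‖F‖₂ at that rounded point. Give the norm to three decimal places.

1.859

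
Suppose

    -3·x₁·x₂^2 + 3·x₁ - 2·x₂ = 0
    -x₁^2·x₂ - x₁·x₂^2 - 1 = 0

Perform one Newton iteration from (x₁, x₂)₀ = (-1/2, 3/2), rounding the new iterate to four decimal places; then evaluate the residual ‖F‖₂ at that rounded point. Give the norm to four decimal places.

0.1310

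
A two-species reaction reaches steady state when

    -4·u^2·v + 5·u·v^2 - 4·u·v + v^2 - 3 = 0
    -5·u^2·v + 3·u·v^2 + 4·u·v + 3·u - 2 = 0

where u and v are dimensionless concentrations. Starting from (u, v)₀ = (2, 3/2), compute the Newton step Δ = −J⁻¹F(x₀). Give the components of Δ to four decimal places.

(5.1429, 12.2976)

At (2, 3/2): F = (-14.2500, -0.5000).
Jacobian J = [[-8·u·v + 5·v^2 - 4·v, -4·u^2 + 10·u·v - 4·u + 2·v], [-10·u·v + 3·v^2 + 4·v + 3, -5·u^2 + 6·u·v + 4·u]].
At the point, J = [[-18.7500, 9.0000], [-14.2500, 6.0000]] (det J = 15.7500).
Solving J·Δ = −F gives Δ = (5.1429, 12.2976).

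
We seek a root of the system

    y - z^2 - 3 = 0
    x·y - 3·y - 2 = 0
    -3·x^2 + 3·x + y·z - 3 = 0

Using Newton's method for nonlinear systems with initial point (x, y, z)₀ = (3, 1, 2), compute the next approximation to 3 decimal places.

(5.000, 23.444, 6.111)

At (3, 1, 2): F = (-6.000, -2.000, -19.000).
Jacobian J = [[0, 1, -2·z], [y, x - 3, 0], [-6·x + 3, z, y]].
At the point, J = [[0.000, 1.000, -4.000], [1.000, 0.000, 0.000], [-15.000, 2.000, 1.000]] (det J = -9.000).
Solving J·Δ = −F gives Δ = (2.000, 22.444, 4.111).
Then the next iterate is (x, y, z)₁ = (5.000, 23.444, 6.111).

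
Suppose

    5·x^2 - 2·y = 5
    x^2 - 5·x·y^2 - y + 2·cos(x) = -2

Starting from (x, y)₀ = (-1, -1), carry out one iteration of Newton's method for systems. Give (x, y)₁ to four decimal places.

(-0.9815, -0.0925)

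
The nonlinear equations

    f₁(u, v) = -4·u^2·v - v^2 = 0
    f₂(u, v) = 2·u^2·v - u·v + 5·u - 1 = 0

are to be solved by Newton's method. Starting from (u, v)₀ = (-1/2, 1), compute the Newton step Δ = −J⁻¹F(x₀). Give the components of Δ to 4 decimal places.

At (-1/2, 1): F = (-2.0000, -2.5000).
Jacobian J = [[-8·u·v, -4·u^2 - 2·v], [4·u·v - v + 5, 2·u^2 - u]].
At the point, J = [[4.0000, -3.0000], [2.0000, 1.0000]] (det J = 10.0000).
Solving J·Δ = −F gives Δ = (0.9500, 0.6000).

(0.9500, 0.6000)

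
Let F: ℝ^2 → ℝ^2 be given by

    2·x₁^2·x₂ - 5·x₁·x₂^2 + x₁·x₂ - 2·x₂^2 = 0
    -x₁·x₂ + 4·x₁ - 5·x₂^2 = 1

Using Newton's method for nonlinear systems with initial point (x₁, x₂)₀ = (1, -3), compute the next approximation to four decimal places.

(0.8380, -1.6161)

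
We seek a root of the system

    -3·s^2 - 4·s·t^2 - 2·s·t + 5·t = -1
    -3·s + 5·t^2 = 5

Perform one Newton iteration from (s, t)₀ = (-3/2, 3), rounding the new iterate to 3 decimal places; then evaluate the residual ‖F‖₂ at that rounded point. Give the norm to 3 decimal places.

At (-3/2, 3): F = (72.250, 44.500).
Jacobian J = [[-6·s - 4·t^2 - 2·t, -8·s·t - 2·s + 5], [-3, 10·t]].
At the point, J = [[-33.000, 44.000], [-3.000, 30.000]] (det J = -858.000).
Solving J·Δ = −F gives Δ = (0.244, -1.459).
Then the next iterate is (s, t)₁ = (-1.256, 1.541).
Re-evaluating at (-1.256, 1.541): F = (19.77378, 10.64140), so ‖F‖₂ = 22.455.

22.455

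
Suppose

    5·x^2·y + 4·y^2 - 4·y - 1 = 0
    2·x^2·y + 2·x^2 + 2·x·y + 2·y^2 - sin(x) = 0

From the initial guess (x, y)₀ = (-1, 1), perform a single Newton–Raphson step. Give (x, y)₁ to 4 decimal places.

(0.4618, 2.1798)

At (-1, 1): F = (4.0000, 4.841471).
Jacobian J = [[10·x·y, 5·x^2 + 8·y - 4], [4·x·y + 4·x + 2·y - cos(x), 2·x^2 + 2·x + 4·y]].
At the point, J = [[-10.0000, 9.0000], [-6.540302, 4.0000]] (det J = 18.862721).
Solving J·Δ = −F gives Δ = (1.4618, 1.1798).
Then the next iterate is (x, y)₁ = (0.4618, 2.1798).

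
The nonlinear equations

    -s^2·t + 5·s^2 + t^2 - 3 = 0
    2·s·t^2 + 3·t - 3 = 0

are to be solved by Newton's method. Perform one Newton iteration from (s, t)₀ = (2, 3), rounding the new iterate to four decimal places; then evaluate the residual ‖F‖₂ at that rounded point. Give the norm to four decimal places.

At (2, 3): F = (14.0000, 42.0000).
Jacobian J = [[-2·s·t + 10·s, -s^2 + 2·t], [2·t^2, 4·s·t + 3]].
At the point, J = [[8.0000, 2.0000], [18.0000, 27.0000]] (det J = 180.0000).
Solving J·Δ = −F gives Δ = (-1.6333, -0.4667).
Then the next iterate is (s, t)₁ = (0.3667, 2.5333).
Re-evaluating at (0.3667, 2.5333): F = (3.749303, 9.306574), so ‖F‖₂ = 10.0334.

10.0334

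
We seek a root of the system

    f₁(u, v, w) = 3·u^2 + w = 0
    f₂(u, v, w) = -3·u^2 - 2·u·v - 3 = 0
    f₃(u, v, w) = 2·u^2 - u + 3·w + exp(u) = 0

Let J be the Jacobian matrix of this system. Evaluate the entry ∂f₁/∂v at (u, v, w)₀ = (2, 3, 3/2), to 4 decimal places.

∂f₁/∂v = 0.
At (2, 3, 3/2) this is 0.0000.

0.0000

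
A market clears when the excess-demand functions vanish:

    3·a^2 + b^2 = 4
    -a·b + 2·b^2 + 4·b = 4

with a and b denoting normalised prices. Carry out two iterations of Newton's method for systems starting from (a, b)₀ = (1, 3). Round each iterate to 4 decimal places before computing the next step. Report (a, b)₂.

(1.0708, 0.9460)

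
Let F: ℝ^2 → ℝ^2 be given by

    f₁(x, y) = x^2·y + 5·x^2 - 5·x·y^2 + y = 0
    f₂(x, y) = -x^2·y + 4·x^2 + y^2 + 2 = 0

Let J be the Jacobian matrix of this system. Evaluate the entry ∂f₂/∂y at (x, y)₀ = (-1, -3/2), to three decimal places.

∂f₂/∂y = -x^2 + 2·y.
At (-1, -3/2) this is -4.000.

-4.000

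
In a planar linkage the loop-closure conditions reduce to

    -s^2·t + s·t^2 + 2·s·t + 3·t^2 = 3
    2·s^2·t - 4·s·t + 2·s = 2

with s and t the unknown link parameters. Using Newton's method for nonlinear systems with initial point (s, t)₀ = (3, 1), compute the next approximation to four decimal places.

(2.1667, 0.7222)

At (3, 1): F = (0.0000, 10.0000).
Jacobian J = [[-2·s·t + t^2 + 2·t, -s^2 + 2·s·t + 2·s + 6·t], [4·s·t - 4·t + 2, 2·s^2 - 4·s]].
At the point, J = [[-3.0000, 9.0000], [10.0000, 6.0000]] (det J = -108.0000).
Solving J·Δ = −F gives Δ = (-0.8333, -0.2778).
Then the next iterate is (s, t)₁ = (2.1667, 0.7222).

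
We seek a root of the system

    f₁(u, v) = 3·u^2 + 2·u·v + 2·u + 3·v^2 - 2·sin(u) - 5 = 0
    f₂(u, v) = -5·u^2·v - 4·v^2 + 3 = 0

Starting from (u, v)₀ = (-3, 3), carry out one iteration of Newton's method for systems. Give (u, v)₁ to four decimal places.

At (-3, 3): F = (25.282240, -168.0000).
Jacobian J = [[6·u + 2·v - 2·cos(u) + 2, 2·u + 6·v], [-10·u·v, -5·u^2 - 8·v]].
At the point, J = [[-8.020015, 12.0000], [90.0000, -69.0000]] (det J = -526.618965).
Solving J·Δ = −F gives Δ = (0.5156, -1.7623).
Then the next iterate is (u, v)₁ = (-2.4844, 1.2377).

(-2.4844, 1.2377)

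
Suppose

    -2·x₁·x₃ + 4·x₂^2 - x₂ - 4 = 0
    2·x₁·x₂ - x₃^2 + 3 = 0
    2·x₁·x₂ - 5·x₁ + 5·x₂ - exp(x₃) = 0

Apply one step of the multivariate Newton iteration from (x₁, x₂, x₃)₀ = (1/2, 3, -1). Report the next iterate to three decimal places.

At (1/2, 3, -1): F = (30.000, 5.000, 15.13212).
Jacobian J = [[-2·x₃, 8·x₂ - 1, -2·x₁], [2·x₂, 2·x₁, -2·x₃], [2·x₂ - 5, 2·x₁ + 5, -exp(x₃)]].
At the point, J = [[2.000, 23.000, -1.000], [6.000, 1.000, 2.000], [1.000, 6.000, -0.36788]] (det J = 37.03160).
Solving J·Δ = −F gives Δ = (-9.518, 0.642, 25.734).
Then the next iterate is (x₁, x₂, x₃)₁ = (-9.018, 3.642, 24.734).

(-9.018, 3.642, 24.734)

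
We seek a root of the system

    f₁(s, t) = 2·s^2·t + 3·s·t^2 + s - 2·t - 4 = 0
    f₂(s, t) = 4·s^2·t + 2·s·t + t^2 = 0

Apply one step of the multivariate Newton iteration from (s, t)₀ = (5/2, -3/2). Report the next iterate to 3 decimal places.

(1.616, -0.997)

At (5/2, -3/2): F = (-0.375, -42.750).
Jacobian J = [[4·s·t + 3·t^2 + 1, 2·s^2 + 6·s·t - 2], [8·s·t + 2·t, 4·s^2 + 2·s + 2·t]].
At the point, J = [[-7.250, -12.000], [-33.000, 27.000]] (det J = -591.750).
Solving J·Δ = −F gives Δ = (-0.884, 0.503).
Then the next iterate is (s, t)₁ = (1.616, -0.997).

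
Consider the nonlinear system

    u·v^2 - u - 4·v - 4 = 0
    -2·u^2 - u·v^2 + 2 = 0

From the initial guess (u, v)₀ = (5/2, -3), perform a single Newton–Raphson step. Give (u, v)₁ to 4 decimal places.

At (5/2, -3): F = (28.0000, -33.0000).
Jacobian J = [[v^2 - 1, 2·u·v - 4], [-4·u - v^2, -2·u·v]].
At the point, J = [[8.0000, -19.0000], [-19.0000, 15.0000]] (det J = -241.0000).
Solving J·Δ = −F gives Δ = (-0.8589, 1.1120).
Then the next iterate is (u, v)₁ = (1.6411, -1.8880).

(1.6411, -1.8880)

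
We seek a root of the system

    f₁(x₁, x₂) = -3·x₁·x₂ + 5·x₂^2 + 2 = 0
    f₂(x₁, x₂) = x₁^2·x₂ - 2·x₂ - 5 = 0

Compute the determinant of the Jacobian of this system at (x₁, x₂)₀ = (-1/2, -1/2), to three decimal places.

J = [[-3·x₂, -3·x₁ + 10·x₂], [2·x₁·x₂, x₁^2 - 2]].
At the point, J = [[1.500, -3.500], [0.500, -1.750]].
det J = -0.875.

-0.875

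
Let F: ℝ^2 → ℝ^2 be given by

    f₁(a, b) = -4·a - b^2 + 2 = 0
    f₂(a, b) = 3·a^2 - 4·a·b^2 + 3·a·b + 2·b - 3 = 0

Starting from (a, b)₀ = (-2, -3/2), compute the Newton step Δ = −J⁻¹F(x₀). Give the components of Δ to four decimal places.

(1.6764, -0.3481)

At (-2, -3/2): F = (7.7500, 33.0000).
Jacobian J = [[-4, -2·b], [6·a - 4·b^2 + 3·b, -8·a·b + 3·a + 2]].
At the point, J = [[-4.0000, 3.0000], [-25.5000, -28.0000]] (det J = 188.5000).
Solving J·Δ = −F gives Δ = (1.6764, -0.3481).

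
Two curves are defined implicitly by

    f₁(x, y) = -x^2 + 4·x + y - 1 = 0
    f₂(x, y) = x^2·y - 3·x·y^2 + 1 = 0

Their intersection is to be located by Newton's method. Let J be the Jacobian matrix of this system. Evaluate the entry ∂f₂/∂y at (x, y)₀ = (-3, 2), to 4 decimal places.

45.0000

∂f₂/∂y = x^2 - 6·x·y.
At (-3, 2) this is 45.0000.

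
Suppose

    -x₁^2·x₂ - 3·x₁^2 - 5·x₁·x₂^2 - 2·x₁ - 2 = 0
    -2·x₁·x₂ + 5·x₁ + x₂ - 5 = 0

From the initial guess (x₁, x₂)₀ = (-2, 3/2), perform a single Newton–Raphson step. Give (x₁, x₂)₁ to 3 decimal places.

At (-2, 3/2): F = (6.500, -7.500).
Jacobian J = [[-2·x₁·x₂ - 6·x₁ - 5·x₂^2 - 2, -x₁^2 - 10·x₁·x₂], [-2·x₂ + 5, -2·x₁ + 1]].
At the point, J = [[4.750, 26.000], [2.000, 5.000]] (det J = -28.250).
Solving J·Δ = −F gives Δ = (8.053, -1.721).
Then the next iterate is (x₁, x₂)₁ = (6.053, -0.221).

(6.053, -0.221)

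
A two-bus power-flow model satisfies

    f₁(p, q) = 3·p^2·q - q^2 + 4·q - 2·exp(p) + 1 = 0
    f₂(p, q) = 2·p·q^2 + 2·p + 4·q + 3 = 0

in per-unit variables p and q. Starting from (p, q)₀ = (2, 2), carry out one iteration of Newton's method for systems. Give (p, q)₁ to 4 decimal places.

(3.3589, -0.2294)

At (2, 2): F = (14.221888, 31.0000).
Jacobian J = [[6·p·q - 2·exp(p), 3·p^2 - 2·q + 4], [2·q^2 + 2, 4·p·q + 4]].
At the point, J = [[9.221888, 12.0000], [10.0000, 20.0000]] (det J = 64.437756).
Solving J·Δ = −F gives Δ = (1.3589, -2.2294).
Then the next iterate is (p, q)₁ = (3.3589, -0.2294).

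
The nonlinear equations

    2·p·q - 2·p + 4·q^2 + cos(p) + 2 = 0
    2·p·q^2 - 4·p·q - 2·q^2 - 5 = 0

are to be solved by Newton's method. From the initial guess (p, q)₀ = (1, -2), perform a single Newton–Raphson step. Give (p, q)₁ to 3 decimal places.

(1.032, -1.120)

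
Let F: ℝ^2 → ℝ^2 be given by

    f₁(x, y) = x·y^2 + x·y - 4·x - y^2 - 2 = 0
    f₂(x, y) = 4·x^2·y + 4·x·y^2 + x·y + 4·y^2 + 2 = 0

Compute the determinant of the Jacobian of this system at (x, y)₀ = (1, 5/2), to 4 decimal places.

J = [[y^2 + y - 4, 2·x·y + x - 2·y], [8·x·y + 4·y^2 + y, 4·x^2 + 8·x·y + x + 8·y]].
At the point, J = [[4.7500, 1.0000], [47.5000, 45.0000]].
det J = 166.2500.

166.2500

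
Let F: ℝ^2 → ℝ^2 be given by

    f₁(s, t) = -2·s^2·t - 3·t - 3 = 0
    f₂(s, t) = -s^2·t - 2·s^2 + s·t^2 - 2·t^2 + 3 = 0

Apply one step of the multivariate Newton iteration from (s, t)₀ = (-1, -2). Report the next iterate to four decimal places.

(-0.5294, -1.3529)

At (-1, -2): F = (7.0000, -9.0000).
Jacobian J = [[-4·s·t, -2·s^2 - 3], [-2·s·t - 4·s + t^2, -s^2 + 2·s·t - 4·t]].
At the point, J = [[-8.0000, -5.0000], [4.0000, 11.0000]] (det J = -68.0000).
Solving J·Δ = −F gives Δ = (0.4706, 0.6471).
Then the next iterate is (s, t)₁ = (-0.5294, -1.3529).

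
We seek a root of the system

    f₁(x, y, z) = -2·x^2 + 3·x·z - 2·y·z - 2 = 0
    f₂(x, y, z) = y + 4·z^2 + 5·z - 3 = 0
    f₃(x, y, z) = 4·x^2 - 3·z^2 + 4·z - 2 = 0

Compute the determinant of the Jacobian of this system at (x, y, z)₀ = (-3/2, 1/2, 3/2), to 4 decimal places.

493.5000

J = [[-4·x + 3·z, -2·z, 3·x - 2·y], [0, 1, 8·z + 5], [8·x, 0, -6·z + 4]].
At the point, J = [[10.5000, -3.0000, -5.5000], [0.0000, 1.0000, 17.0000], [-12.0000, 0.0000, -5.0000]].
det J = 493.5000.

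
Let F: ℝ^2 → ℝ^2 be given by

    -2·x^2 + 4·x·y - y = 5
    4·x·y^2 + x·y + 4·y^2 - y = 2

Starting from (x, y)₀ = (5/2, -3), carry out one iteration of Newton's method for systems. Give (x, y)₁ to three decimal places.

(0.790, -2.236)

At (5/2, -3): F = (-44.500, 119.500).
Jacobian J = [[-4·x + 4·y, 4·x - 1], [4·y^2 + y, 8·x·y + x + 8·y - 1]].
At the point, J = [[-22.000, 9.000], [33.000, -82.500]] (det J = 1518.000).
Solving J·Δ = −F gives Δ = (-1.710, 0.764).
Then the next iterate is (x, y)₁ = (0.790, -2.236).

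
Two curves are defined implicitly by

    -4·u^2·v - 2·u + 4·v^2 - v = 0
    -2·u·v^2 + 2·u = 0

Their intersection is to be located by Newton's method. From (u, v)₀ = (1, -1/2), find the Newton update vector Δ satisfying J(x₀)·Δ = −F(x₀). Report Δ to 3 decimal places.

(-0.943, -0.043)

At (1, -1/2): F = (1.500, 1.500).
Jacobian J = [[-8·u·v - 2, -4·u^2 + 8·v - 1], [-2·v^2 + 2, -4·u·v]].
At the point, J = [[2.000, -9.000], [1.500, 2.000]] (det J = 17.500).
Solving J·Δ = −F gives Δ = (-0.943, -0.043).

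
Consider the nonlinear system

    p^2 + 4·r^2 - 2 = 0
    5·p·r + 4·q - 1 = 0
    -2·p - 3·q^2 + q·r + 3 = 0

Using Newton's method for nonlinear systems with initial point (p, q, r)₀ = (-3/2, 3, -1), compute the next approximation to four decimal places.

(1.9436, 1.2543, -1.7601)

At (-3/2, 3, -1): F = (4.2500, 18.5000, -24.0000).
Jacobian J = [[2·p, 0, 8·r], [5·r, 4, 5·p], [-2, -6·q + r, q]].
At the point, J = [[-3.0000, 0.0000, -8.0000], [-5.0000, 4.0000, -7.5000], [-2.0000, -19.0000, 3.0000]] (det J = -432.5000).
Solving J·Δ = −F gives Δ = (3.4436, -1.7457, -0.7601).
Then the next iterate is (p, q, r)₁ = (1.9436, 1.2543, -1.7601).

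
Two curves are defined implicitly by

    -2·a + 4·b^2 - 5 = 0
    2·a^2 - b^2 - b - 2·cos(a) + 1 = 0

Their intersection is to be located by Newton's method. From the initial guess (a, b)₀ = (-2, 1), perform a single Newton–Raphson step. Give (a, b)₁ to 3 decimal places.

(-1.152, 0.837)

At (-2, 1): F = (3.000, 7.83229).
Jacobian J = [[-2, 8·b], [4·a + 2·sin(a), -2·b - 1]].
At the point, J = [[-2.000, 8.000], [-9.81859, -3.000]] (det J = 84.54876).
Solving J·Δ = −F gives Δ = (0.848, -0.163).
Then the next iterate is (a, b)₁ = (-1.152, 0.837).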